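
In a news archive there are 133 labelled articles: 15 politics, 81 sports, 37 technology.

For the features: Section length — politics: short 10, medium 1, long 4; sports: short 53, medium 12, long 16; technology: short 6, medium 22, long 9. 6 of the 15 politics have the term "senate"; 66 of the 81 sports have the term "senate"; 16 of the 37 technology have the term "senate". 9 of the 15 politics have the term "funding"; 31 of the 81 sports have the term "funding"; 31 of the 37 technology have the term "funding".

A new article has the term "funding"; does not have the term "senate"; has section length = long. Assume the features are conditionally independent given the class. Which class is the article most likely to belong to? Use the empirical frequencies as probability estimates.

technology

politics: (15/133) × (4/15) × (9/15) × (9/15) ≈ 0.0108271
sports: (81/133) × (16/81) × (15/81) × (31/81) ≈ 0.00852612
technology: (37/133) × (9/37) × (21/37) × (31/37) ≈ 0.0321787
Highest score → technology.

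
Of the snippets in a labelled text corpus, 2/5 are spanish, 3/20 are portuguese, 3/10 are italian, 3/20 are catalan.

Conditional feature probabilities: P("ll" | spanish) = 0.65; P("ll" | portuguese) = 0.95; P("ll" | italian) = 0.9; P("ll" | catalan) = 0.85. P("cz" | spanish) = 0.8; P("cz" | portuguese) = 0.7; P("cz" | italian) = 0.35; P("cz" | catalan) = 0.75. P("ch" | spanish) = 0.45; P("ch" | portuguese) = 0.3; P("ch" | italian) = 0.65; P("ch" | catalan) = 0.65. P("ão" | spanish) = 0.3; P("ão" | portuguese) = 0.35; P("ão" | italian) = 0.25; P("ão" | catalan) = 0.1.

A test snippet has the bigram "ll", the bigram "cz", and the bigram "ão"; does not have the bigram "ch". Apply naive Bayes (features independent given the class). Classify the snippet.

spanish

spanish: 0.4 × 0.65 × 0.8 × (1−0.45) × 0.3 = 0.03432
portuguese: 0.15 × 0.95 × 0.7 × (1−0.3) × 0.35 = 0.02443875
italian: 0.3 × 0.9 × 0.35 × (1−0.65) × 0.25 = 0.00826875
catalan: 0.15 × 0.85 × 0.75 × (1−0.65) × 0.1 = 0.003346875
Highest score → spanish.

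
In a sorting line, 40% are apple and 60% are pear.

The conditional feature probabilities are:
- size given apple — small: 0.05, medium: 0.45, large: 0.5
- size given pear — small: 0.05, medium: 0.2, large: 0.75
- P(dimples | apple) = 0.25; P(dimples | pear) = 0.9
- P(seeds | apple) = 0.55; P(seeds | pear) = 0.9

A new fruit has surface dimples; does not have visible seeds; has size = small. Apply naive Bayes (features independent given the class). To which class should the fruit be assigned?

apple: 0.4 × 0.05 × 0.25 × (1−0.55) = 0.00225
pear: 0.6 × 0.05 × 0.9 × (1−0.9) = 0.0027
Highest score → pear.

pear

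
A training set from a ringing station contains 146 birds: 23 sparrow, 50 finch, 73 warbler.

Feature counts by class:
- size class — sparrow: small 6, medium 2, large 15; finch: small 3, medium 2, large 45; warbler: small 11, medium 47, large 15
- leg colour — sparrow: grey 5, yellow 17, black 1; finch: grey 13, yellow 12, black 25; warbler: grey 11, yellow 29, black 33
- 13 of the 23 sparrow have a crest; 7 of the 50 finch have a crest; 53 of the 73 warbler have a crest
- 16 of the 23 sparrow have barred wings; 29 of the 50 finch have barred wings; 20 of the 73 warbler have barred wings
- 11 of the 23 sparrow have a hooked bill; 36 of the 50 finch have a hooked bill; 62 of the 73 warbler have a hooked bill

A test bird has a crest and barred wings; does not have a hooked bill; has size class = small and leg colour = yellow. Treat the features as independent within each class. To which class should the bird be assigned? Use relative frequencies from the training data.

sparrow

sparrow: (23/146) × (6/23) × (17/23) × (13/23) × (16/23) × (12/23) ≈ 0.00623133
finch: (50/146) × (3/50) × (12/50) × (7/50) × (29/50) × (14/50) ≈ 0.000112123
warbler: (73/146) × (11/73) × (29/73) × (53/73) × (20/73) × (11/73) ≈ 0.000897108
Highest score → sparrow.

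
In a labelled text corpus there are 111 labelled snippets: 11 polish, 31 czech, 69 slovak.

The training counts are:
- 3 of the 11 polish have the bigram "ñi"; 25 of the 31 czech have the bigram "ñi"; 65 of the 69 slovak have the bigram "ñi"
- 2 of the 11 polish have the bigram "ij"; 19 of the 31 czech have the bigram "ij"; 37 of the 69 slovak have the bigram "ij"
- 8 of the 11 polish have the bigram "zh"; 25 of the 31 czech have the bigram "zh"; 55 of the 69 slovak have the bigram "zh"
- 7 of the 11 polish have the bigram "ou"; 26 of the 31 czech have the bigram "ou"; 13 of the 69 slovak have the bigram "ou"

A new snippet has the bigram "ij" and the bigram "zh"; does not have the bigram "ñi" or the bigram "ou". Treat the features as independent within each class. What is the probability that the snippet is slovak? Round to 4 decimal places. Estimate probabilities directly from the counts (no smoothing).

polish: (11/111) × (8/11) × (2/11) × (8/11) × (4/11) ≈ 0.00346552
czech: (31/111) × (6/31) × (19/31) × (25/31) × (5/31) ≈ 0.0043093
slovak: (69/111) × (4/69) × (37/69) × (55/69) × (56/69) ≈ 0.0125009
P(slovak | x) = 0.0125009 / 0.02027572 ≈ 0.6165

0.6165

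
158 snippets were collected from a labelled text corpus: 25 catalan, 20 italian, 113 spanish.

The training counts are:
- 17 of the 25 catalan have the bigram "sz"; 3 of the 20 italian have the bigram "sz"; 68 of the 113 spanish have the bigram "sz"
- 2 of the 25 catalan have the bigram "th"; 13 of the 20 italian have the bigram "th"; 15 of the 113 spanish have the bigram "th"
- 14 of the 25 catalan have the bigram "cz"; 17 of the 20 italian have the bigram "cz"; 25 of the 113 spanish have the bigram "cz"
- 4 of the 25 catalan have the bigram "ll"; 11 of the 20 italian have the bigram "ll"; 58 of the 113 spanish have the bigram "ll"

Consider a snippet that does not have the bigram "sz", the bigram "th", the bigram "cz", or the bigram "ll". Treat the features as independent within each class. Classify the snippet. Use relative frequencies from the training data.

spanish

catalan: (25/158) × (8/25) × (23/25) × (11/25) × (21/25) ≈ 0.0172168
italian: (20/158) × (17/20) × (7/20) × (3/20) × (9/20) ≈ 0.00254193
spanish: (113/158) × (45/113) × (98/113) × (88/113) × (55/113) ≈ 0.0936249
Highest score → spanish.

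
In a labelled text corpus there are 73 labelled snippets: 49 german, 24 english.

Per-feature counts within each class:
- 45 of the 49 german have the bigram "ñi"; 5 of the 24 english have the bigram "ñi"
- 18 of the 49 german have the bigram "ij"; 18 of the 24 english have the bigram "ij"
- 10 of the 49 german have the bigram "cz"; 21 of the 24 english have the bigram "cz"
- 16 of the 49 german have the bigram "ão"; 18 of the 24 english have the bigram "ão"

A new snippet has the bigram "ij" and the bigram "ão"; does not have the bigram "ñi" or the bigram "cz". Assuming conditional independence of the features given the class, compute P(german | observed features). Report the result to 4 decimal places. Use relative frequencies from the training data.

0.2223

german: (49/73) × (4/49) × (18/49) × (39/49) × (16/49) ≈ 0.00523126
english: (24/73) × (19/24) × (18/24) × (3/24) × (18/24) ≈ 0.0183005
P(german | x) = 0.00523126 / 0.02353176 ≈ 0.2223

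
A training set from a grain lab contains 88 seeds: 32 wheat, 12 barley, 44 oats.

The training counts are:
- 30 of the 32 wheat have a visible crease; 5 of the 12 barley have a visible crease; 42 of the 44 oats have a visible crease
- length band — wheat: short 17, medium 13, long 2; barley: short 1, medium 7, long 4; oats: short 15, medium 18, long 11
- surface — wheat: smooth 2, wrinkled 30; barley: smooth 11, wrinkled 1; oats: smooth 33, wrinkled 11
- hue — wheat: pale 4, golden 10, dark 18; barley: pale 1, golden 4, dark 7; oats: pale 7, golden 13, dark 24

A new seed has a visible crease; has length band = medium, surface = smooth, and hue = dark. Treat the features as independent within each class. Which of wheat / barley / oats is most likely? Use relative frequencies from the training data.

wheat: (32/88) × (30/32) × (13/32) × (2/32) × (18/32) ≈ 0.00486894
barley: (12/88) × (5/12) × (7/12) × (11/12) × (7/12) ≈ 0.0177228
oats: (44/88) × (42/44) × (18/44) × (33/44) × (24/44) ≈ 0.0798742
Highest score → oats.

oats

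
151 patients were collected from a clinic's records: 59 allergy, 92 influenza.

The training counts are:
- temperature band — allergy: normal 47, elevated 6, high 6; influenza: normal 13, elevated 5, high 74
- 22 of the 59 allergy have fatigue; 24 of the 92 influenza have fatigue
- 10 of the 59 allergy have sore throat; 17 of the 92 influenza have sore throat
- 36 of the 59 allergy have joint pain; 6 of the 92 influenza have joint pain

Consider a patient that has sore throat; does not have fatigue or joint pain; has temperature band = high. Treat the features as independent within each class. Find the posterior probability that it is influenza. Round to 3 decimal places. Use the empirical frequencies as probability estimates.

allergy: (59/151) × (6/59) × (37/59) × (10/59) × (23/59) ≈ 0.00164645
influenza: (92/151) × (74/92) × (68/92) × (17/92) × (86/92) ≈ 0.0625673
P(influenza | x) = 0.0625673 / 0.06421375 ≈ 0.974

0.974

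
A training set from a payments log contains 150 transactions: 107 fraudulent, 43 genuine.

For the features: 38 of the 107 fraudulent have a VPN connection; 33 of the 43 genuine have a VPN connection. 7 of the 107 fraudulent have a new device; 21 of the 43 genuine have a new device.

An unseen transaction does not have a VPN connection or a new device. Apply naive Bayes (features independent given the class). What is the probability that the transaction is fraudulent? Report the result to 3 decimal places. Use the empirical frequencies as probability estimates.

0.926

fraudulent: (107/150) × (69/107) × (100/107) ≈ 0.429907
genuine: (43/150) × (10/43) × (22/43) ≈ 0.0341085
P(fraudulent | x) = 0.429907 / 0.4640155 ≈ 0.926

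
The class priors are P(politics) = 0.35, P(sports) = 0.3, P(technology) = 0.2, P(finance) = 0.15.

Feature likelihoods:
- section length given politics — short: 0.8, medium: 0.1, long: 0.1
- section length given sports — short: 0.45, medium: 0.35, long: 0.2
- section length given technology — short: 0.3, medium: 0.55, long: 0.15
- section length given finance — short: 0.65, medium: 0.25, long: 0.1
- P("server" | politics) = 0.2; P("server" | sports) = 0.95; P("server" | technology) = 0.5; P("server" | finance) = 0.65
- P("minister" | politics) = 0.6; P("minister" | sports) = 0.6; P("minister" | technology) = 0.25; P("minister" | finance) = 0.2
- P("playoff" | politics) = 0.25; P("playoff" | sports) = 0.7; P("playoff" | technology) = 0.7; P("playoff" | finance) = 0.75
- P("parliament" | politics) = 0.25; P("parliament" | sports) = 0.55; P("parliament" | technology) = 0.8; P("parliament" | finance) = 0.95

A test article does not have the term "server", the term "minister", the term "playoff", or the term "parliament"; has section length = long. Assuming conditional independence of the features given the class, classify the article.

politics: 0.35 × 0.1 × (1−0.2) × (1−0.6) × (1−0.25) × (1−0.25) = 0.0063
sports: 0.3 × 0.2 × (1−0.95) × (1−0.6) × (1−0.7) × (1−0.55) = 0.000162
technology: 0.2 × 0.15 × (1−0.5) × (1−0.25) × (1−0.7) × (1−0.8) = 0.000675
finance: 0.15 × 0.1 × (1−0.65) × (1−0.2) × (1−0.75) × (1−0.95) = 0.0000525
Highest score → politics.

politics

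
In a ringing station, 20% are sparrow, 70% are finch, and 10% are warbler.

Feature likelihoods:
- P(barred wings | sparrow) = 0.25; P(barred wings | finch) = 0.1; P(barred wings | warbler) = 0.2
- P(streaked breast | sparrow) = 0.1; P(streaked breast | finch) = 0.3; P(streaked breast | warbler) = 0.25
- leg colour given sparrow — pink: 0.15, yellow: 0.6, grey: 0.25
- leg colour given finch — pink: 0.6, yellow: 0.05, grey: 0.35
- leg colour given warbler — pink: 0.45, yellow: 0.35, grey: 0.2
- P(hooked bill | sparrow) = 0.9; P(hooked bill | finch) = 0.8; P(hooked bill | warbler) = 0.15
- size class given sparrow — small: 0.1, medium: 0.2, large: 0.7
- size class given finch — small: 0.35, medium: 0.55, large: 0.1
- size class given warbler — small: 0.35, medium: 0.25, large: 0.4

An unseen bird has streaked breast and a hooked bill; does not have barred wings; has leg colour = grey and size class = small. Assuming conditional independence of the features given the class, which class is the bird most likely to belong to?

finch

sparrow: 0.2 × (1−0.25) × 0.1 × 0.25 × 0.9 × 0.1 = 0.0003375
finch: 0.7 × (1−0.1) × 0.3 × 0.35 × 0.8 × 0.35 = 0.018522
warbler: 0.1 × (1−0.2) × 0.25 × 0.2 × 0.15 × 0.35 = 0.00021
Highest score → finch.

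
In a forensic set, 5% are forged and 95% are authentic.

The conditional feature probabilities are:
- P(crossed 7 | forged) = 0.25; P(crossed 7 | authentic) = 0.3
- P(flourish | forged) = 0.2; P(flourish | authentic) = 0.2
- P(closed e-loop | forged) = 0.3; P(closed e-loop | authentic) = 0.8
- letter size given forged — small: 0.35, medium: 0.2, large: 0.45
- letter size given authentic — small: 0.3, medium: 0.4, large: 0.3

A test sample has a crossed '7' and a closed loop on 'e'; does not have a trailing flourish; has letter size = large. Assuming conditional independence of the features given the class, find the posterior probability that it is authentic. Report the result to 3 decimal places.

forged: 0.05 × 0.25 × (1−0.2) × 0.3 × 0.45 = 0.00135
authentic: 0.95 × 0.3 × (1−0.2) × 0.8 × 0.3 = 0.05472
P(authentic | x) = 0.05472 / 0.05607 ≈ 0.976

0.976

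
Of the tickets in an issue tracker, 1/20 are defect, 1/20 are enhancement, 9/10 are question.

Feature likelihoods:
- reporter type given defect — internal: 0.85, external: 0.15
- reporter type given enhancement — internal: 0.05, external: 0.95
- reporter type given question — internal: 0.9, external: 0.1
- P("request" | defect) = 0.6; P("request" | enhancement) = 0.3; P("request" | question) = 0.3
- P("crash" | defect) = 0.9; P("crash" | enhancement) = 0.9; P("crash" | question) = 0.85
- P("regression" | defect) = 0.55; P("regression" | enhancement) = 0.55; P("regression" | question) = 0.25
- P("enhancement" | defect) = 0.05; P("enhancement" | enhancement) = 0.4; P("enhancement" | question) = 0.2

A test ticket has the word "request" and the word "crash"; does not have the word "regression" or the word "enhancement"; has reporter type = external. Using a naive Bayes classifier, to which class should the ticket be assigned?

defect: 0.05 × 0.15 × 0.6 × 0.9 × (1−0.55) × (1−0.05) = 0.001731375
enhancement: 0.05 × 0.95 × 0.3 × 0.9 × (1−0.55) × (1−0.4) = 0.00346275
question: 0.9 × 0.1 × 0.3 × 0.85 × (1−0.25) × (1−0.2) = 0.01377
Highest score → question.

question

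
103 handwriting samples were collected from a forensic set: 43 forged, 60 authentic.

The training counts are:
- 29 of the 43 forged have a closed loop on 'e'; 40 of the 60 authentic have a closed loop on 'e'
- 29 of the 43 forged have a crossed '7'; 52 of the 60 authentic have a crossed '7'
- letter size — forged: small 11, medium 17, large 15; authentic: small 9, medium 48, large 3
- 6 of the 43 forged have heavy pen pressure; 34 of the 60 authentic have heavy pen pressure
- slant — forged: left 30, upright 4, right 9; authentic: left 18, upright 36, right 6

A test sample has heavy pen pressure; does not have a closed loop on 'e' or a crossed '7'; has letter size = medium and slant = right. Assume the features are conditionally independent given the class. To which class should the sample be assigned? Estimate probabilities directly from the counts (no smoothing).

authentic

forged: (43/103) × (14/43) × (14/43) × (17/43) × (6/43) × (9/43) ≈ 0.000510961
authentic: (60/103) × (20/60) × (8/60) × (48/60) × (34/60) × (6/60) ≈ 0.00117368
Highest score → authentic.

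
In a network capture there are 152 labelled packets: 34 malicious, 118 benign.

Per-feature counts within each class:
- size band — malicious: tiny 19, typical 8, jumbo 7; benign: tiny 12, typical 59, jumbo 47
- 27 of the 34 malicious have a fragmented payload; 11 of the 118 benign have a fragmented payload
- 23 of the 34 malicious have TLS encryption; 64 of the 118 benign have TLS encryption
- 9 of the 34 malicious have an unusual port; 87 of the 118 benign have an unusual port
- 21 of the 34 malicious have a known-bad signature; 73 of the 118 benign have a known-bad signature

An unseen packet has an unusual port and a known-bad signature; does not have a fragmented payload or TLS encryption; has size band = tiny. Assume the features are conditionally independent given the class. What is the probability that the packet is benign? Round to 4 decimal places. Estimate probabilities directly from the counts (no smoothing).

malicious: (34/152) × (19/34) × (7/34) × (11/34) × (9/34) × (21/34) ≈ 0.00136128
benign: (118/152) × (12/118) × (107/118) × (54/118) × (87/118) × (73/118) ≈ 0.0149427
P(benign | x) = 0.0149427 / 0.01630398 ≈ 0.9165

0.9165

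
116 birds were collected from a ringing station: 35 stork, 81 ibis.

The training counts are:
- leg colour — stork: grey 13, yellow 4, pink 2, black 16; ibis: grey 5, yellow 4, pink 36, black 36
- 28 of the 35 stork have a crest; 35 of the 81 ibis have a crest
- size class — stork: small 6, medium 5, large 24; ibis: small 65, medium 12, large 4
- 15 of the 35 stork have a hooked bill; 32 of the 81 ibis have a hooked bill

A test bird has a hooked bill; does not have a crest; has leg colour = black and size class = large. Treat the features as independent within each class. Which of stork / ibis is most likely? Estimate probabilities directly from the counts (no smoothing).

stork: (35/116) × (16/35) × (7/35) × (24/35) × (15/35) ≈ 0.00810697
ibis: (81/116) × (36/81) × (46/81) × (4/81) × (32/81) ≈ 0.00343841
Highest score → stork.

stork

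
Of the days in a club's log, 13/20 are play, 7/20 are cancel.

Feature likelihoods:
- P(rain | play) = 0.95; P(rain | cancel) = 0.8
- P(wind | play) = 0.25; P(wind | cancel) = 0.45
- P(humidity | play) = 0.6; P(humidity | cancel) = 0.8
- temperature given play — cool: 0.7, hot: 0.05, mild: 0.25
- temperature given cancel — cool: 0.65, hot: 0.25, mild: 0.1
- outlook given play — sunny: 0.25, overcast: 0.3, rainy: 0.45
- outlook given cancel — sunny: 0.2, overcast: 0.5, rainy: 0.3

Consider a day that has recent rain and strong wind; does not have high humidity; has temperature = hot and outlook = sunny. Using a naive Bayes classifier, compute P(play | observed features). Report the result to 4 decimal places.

0.3799

play: 0.65 × 0.95 × 0.25 × (1−0.6) × 0.05 × 0.25 = 0.000771875
cancel: 0.35 × 0.8 × 0.45 × (1−0.8) × 0.25 × 0.2 = 0.00126
P(play | x) = 0.000771875 / 0.002031875 ≈ 0.3799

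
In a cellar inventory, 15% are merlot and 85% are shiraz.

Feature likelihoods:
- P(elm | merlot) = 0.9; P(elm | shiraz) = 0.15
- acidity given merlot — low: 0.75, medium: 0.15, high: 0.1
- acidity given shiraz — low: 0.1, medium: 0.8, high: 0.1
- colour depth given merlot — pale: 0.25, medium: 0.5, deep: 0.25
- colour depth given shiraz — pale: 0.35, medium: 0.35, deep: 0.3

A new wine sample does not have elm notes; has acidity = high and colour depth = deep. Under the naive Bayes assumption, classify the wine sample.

shiraz

merlot: 0.15 × (1−0.9) × 0.1 × 0.25 = 0.000375
shiraz: 0.85 × (1−0.15) × 0.1 × 0.3 = 0.021675
Highest score → shiraz.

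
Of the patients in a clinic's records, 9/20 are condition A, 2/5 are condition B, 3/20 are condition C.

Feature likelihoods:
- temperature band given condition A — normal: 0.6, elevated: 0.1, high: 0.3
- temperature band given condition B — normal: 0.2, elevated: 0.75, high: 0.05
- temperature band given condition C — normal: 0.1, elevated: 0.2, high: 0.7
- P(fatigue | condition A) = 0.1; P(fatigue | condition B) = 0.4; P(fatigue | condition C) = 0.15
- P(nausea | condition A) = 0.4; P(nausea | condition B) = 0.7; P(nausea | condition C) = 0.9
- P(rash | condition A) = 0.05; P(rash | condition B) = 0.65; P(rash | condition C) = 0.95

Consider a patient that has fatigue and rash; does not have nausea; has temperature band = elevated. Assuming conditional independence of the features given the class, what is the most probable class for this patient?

condition B

condition A: 0.45 × 0.1 × 0.1 × (1−0.4) × 0.05 = 0.000135
condition B: 0.4 × 0.75 × 0.4 × (1−0.7) × 0.65 = 0.0234
condition C: 0.15 × 0.2 × 0.15 × (1−0.9) × 0.95 = 0.0004275
Highest score → condition B.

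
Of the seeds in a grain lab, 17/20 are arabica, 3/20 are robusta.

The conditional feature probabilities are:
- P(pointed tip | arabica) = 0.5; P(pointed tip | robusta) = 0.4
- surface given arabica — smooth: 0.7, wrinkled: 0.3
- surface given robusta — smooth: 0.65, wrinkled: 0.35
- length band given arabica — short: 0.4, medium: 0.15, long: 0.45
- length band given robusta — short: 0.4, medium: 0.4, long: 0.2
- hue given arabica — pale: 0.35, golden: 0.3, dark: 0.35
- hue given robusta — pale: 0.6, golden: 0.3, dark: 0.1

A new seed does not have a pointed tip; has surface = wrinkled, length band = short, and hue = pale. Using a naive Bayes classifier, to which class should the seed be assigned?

arabica

arabica: 0.85 × (1−0.5) × 0.3 × 0.4 × 0.35 = 0.01785
robusta: 0.15 × (1−0.4) × 0.35 × 0.4 × 0.6 = 0.00756
Highest score → arabica.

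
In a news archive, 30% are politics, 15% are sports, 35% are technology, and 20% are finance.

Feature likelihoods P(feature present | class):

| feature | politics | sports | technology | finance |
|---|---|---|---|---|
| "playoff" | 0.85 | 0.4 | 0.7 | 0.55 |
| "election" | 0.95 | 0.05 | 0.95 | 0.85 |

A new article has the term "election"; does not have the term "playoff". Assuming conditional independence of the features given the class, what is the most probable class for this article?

politics: 0.3 × (1−0.85) × 0.95 = 0.04275
sports: 0.15 × (1−0.4) × 0.05 = 0.0045
technology: 0.35 × (1−0.7) × 0.95 = 0.09975
finance: 0.2 × (1−0.55) × 0.85 = 0.0765
Highest score → technology.

technology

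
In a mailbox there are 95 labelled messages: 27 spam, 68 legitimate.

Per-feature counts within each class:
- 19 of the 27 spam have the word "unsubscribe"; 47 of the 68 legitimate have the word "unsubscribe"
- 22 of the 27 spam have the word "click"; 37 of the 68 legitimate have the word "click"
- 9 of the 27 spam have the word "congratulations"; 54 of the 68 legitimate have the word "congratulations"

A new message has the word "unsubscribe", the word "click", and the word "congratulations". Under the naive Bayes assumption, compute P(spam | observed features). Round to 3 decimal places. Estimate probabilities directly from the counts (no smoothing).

spam: (27/95) × (19/27) × (22/27) × (9/27) ≈ 0.054321
legitimate: (68/95) × (47/68) × (37/68) × (54/68) ≈ 0.213773
P(spam | x) = 0.054321 / 0.268094 ≈ 0.203

0.203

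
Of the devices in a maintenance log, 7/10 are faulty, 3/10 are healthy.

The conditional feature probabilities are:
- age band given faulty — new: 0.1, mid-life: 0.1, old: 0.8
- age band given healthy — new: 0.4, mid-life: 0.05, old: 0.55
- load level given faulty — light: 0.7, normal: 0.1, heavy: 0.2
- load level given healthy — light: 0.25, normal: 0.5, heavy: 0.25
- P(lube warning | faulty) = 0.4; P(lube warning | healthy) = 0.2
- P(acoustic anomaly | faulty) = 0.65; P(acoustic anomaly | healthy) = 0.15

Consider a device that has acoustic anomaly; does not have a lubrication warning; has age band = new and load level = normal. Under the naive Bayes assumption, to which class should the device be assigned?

healthy

faulty: 0.7 × 0.1 × 0.1 × (1−0.4) × 0.65 = 0.00273
healthy: 0.3 × 0.4 × 0.5 × (1−0.2) × 0.15 = 0.0072
Highest score → healthy.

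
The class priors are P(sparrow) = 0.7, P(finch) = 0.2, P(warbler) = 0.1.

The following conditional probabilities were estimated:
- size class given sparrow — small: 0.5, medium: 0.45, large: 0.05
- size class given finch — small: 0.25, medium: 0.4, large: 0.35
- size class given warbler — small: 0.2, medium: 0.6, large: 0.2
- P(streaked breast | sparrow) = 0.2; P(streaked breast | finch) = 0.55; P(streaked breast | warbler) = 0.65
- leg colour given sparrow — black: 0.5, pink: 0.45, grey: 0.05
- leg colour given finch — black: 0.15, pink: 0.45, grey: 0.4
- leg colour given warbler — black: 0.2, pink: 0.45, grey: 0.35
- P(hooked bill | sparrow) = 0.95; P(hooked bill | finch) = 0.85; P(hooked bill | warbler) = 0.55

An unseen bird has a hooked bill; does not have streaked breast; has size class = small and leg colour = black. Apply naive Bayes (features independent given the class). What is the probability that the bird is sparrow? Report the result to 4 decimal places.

sparrow: 0.7 × 0.5 × (1−0.2) × 0.5 × 0.95 = 0.133
finch: 0.2 × 0.25 × (1−0.55) × 0.15 × 0.85 = 0.00286875
warbler: 0.1 × 0.2 × (1−0.65) × 0.2 × 0.55 = 0.00077
P(sparrow | x) = 0.133 / 0.13663875 ≈ 0.9734

0.9734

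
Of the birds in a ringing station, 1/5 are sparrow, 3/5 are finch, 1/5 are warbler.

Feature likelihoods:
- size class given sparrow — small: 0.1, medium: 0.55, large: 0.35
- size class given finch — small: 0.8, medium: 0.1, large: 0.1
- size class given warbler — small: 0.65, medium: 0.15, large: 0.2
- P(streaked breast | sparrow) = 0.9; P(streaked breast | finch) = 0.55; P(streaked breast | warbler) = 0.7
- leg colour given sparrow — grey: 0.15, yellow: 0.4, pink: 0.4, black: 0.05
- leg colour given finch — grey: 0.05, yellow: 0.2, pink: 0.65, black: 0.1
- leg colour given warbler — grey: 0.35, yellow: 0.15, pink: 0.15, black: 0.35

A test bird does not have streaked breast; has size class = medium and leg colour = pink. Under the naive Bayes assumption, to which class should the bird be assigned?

finch

sparrow: 0.2 × 0.55 × (1−0.9) × 0.4 = 0.0044
finch: 0.6 × 0.1 × (1−0.55) × 0.65 = 0.01755
warbler: 0.2 × 0.15 × (1−0.7) × 0.15 = 0.00135
Highest score → finch.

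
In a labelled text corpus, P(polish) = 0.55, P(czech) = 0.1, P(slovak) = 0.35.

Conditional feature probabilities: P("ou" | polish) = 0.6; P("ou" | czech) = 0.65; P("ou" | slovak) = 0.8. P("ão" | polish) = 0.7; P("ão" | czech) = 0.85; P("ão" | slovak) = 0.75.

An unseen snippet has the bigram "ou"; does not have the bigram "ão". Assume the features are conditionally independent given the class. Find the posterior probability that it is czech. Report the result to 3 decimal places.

polish: 0.55 × 0.6 × (1−0.7) = 0.099
czech: 0.1 × 0.65 × (1−0.85) = 0.00975
slovak: 0.35 × 0.8 × (1−0.75) = 0.07
P(czech | x) = 0.00975 / 0.17875 ≈ 0.055

0.055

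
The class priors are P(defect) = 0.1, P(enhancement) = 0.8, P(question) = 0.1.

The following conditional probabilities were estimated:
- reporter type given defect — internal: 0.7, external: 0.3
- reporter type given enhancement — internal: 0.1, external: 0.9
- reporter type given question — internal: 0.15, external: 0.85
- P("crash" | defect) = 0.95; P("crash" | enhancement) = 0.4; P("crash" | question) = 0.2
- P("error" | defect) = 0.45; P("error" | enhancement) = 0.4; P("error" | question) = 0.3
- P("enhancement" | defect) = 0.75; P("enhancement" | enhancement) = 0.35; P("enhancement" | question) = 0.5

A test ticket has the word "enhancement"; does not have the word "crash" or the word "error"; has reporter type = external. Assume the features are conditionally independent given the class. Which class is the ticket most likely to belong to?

defect: 0.1 × 0.3 × (1−0.95) × (1−0.45) × 0.75 = 0.00061875
enhancement: 0.8 × 0.9 × (1−0.4) × (1−0.4) × 0.35 = 0.09072
question: 0.1 × 0.85 × (1−0.2) × (1−0.3) × 0.5 = 0.0238
Highest score → enhancement.

enhancement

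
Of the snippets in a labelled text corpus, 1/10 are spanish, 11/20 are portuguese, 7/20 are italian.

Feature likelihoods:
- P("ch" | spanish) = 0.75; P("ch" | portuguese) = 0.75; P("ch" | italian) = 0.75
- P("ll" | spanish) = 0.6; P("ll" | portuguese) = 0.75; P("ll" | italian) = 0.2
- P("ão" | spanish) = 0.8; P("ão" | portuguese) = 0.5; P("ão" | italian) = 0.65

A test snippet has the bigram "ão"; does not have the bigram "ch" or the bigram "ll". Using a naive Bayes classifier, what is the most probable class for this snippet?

italian

spanish: 0.1 × (1−0.75) × (1−0.6) × 0.8 = 0.008
portuguese: 0.55 × (1−0.75) × (1−0.75) × 0.5 = 0.0171875
italian: 0.35 × (1−0.75) × (1−0.2) × 0.65 = 0.0455
Highest score → italian.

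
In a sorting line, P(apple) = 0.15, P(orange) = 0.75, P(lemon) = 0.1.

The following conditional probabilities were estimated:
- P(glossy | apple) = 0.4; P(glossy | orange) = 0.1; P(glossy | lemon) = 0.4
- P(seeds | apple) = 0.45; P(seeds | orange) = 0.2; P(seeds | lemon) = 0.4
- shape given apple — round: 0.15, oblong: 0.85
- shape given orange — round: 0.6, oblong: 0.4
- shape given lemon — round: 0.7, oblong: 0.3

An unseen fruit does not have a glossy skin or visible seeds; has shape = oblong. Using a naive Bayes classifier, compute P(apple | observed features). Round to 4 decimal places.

apple: 0.15 × (1−0.4) × (1−0.45) × 0.85 = 0.042075
orange: 0.75 × (1−0.1) × (1−0.2) × 0.4 = 0.216
lemon: 0.1 × (1−0.4) × (1−0.4) × 0.3 = 0.0108
P(apple | x) = 0.042075 / 0.268875 ≈ 0.1565

0.1565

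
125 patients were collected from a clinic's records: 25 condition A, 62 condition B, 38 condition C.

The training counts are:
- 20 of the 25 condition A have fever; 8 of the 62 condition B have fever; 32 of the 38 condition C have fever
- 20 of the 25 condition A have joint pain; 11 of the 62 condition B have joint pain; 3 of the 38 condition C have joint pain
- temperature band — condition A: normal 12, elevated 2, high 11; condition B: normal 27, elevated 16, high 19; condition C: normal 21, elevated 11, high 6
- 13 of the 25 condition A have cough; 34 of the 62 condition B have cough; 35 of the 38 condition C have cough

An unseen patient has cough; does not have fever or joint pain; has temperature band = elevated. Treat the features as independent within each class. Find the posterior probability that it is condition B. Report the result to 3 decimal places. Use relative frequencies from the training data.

condition A: (25/125) × (5/25) × (5/25) × (2/25) × (13/25) = 0.0003328
condition B: (62/125) × (54/62) × (51/62) × (16/62) × (34/62) ≈ 0.0502896
condition C: (38/125) × (6/38) × (35/38) × (11/38) × (35/38) ≈ 0.0117874
P(condition B | x) = 0.0502896 / 0.0624098 ≈ 0.806

0.806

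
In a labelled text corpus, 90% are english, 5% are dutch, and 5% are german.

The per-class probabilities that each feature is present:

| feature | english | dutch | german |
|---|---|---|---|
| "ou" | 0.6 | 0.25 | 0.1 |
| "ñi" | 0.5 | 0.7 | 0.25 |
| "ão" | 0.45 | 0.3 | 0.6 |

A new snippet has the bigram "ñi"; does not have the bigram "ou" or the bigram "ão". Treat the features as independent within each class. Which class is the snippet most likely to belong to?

english

english: 0.9 × (1−0.6) × 0.5 × (1−0.45) = 0.099
dutch: 0.05 × (1−0.25) × 0.7 × (1−0.3) = 0.018375
german: 0.05 × (1−0.1) × 0.25 × (1−0.6) = 0.0045
Highest score → english.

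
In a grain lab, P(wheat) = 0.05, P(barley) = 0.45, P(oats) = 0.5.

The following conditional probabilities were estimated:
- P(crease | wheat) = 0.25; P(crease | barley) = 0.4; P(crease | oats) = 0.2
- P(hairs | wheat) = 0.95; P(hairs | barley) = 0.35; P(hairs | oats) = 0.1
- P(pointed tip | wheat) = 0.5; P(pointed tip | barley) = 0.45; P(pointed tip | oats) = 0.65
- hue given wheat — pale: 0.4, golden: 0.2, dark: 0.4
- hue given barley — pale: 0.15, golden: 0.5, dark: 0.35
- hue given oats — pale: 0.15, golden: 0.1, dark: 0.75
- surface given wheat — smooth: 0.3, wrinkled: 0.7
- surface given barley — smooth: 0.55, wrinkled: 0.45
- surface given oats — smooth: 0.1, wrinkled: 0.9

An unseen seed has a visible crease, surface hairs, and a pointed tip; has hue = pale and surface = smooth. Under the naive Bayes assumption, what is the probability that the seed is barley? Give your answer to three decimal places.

0.743

wheat: 0.05 × 0.25 × 0.95 × 0.5 × 0.4 × 0.3 = 0.0007125
barley: 0.45 × 0.4 × 0.35 × 0.45 × 0.15 × 0.55 = 0.002338875
oats: 0.5 × 0.2 × 0.1 × 0.65 × 0.15 × 0.1 = 0.0000975
P(barley | x) = 0.002338875 / 0.003148875 ≈ 0.743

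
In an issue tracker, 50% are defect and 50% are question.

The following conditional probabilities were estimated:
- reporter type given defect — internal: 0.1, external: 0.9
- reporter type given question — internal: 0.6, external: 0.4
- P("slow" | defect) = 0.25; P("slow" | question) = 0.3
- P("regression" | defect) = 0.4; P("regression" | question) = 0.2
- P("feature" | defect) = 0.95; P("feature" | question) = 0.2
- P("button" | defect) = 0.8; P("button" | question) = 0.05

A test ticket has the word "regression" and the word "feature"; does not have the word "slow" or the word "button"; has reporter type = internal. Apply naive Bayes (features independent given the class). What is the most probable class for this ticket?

defect: 0.5 × 0.1 × (1−0.25) × 0.4 × 0.95 × (1−0.8) = 0.00285
question: 0.5 × 0.6 × (1−0.3) × 0.2 × 0.2 × (1−0.05) = 0.00798
Highest score → question.

question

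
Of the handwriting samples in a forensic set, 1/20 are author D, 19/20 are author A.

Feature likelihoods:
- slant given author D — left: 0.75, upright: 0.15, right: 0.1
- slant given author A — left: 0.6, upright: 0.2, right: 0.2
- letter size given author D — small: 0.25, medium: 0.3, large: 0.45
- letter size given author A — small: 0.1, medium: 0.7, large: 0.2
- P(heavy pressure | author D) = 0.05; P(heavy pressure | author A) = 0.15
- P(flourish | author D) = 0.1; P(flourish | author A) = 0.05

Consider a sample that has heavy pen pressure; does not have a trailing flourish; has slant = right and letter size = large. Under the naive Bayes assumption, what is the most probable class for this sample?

author A

author D: 0.05 × 0.1 × 0.45 × 0.05 × (1−0.1) = 0.00010125
author A: 0.95 × 0.2 × 0.2 × 0.15 × (1−0.05) = 0.005415
Highest score → author A.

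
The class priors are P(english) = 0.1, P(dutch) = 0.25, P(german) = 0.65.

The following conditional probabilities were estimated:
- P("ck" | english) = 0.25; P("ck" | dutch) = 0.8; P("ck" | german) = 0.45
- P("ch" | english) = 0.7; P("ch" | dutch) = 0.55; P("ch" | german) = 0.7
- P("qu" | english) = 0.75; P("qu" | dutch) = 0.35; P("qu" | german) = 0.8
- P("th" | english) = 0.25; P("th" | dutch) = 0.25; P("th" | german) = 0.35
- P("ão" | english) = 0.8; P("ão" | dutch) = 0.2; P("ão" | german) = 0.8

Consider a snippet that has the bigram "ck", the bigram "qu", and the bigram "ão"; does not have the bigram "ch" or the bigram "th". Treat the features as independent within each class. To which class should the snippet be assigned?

english: 0.1 × 0.25 × (1−0.7) × 0.75 × (1−0.25) × 0.8 = 0.003375
dutch: 0.25 × 0.8 × (1−0.55) × 0.35 × (1−0.25) × 0.2 = 0.004725
german: 0.65 × 0.45 × (1−0.7) × 0.8 × (1−0.35) × 0.8 = 0.036504
Highest score → german.

german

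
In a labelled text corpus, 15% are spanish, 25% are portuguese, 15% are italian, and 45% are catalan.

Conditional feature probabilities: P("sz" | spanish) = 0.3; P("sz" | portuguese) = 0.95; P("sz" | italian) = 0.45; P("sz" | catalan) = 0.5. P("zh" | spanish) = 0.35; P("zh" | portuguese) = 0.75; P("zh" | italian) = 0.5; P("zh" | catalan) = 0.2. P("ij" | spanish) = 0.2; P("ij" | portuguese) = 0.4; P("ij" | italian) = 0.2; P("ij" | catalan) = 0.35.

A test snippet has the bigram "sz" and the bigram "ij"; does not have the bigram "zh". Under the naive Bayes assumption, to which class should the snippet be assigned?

catalan

spanish: 0.15 × 0.3 × (1−0.35) × 0.2 = 0.00585
portuguese: 0.25 × 0.95 × (1−0.75) × 0.4 = 0.02375
italian: 0.15 × 0.45 × (1−0.5) × 0.2 = 0.00675
catalan: 0.45 × 0.5 × (1−0.2) × 0.35 = 0.063
Highest score → catalan.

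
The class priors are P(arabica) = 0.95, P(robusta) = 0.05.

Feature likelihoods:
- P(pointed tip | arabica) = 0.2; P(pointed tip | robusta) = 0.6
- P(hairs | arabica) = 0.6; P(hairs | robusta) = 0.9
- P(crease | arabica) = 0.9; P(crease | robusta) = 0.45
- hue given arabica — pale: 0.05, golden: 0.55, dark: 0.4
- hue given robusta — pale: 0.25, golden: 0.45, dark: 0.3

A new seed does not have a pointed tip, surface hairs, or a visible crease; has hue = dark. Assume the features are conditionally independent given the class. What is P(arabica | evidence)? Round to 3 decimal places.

0.974

arabica: 0.95 × (1−0.2) × (1−0.6) × (1−0.9) × 0.4 = 0.01216
robusta: 0.05 × (1−0.6) × (1−0.9) × (1−0.45) × 0.3 = 0.00033
P(arabica | x) = 0.01216 / 0.01249 ≈ 0.974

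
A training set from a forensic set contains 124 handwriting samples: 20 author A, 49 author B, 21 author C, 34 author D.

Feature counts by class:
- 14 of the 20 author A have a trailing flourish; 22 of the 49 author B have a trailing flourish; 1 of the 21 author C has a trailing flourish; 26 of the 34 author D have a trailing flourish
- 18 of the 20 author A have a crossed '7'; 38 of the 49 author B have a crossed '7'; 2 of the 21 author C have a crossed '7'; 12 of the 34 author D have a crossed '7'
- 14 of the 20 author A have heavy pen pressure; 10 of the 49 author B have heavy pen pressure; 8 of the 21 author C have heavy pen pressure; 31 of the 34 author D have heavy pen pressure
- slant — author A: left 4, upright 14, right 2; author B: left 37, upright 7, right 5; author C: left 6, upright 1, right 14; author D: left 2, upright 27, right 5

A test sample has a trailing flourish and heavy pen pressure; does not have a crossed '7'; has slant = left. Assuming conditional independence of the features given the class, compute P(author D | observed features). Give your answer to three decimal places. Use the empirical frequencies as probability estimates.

author A: (20/124) × (14/20) × (2/20) × (14/20) × (4/20) ≈ 0.00158065
author B: (49/124) × (22/49) × (11/49) × (10/49) × (37/49) ≈ 0.00613772
author C: (21/124) × (1/21) × (19/21) × (8/21) × (6/21) ≈ 0.000794173
author D: (34/124) × (26/34) × (22/34) × (31/34) × (2/34) ≈ 0.00727661
P(author D | x) = 0.00727661 / 0.015789153 ≈ 0.461

0.461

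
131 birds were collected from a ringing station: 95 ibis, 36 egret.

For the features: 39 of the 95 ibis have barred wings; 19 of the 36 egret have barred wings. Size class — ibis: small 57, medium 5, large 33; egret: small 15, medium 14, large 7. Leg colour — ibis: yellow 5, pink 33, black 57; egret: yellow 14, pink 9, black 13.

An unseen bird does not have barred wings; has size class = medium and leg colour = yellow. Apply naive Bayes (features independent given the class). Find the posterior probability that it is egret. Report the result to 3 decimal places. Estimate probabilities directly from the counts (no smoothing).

0.943

ibis: (95/131) × (56/95) × (5/95) × (5/95) ≈ 0.00118416
egret: (36/131) × (17/36) × (14/36) × (14/36) ≈ 0.0196259
P(egret | x) = 0.0196259 / 0.02081006 ≈ 0.943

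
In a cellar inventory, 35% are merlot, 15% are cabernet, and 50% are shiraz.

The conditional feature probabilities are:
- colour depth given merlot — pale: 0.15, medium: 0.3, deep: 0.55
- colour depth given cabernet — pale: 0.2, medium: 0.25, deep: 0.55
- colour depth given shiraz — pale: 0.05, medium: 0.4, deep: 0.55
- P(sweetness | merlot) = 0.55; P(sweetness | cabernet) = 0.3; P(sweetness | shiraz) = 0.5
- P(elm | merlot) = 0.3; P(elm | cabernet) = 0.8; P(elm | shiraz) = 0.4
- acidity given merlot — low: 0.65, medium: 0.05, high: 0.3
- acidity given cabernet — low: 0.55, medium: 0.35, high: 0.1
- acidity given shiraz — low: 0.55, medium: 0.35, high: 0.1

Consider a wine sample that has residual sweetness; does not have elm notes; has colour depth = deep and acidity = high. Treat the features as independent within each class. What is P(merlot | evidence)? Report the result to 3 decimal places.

0.718

merlot: 0.35 × 0.55 × 0.55 × (1−0.3) × 0.3 = 0.02223375
cabernet: 0.15 × 0.55 × 0.3 × (1−0.8) × 0.1 = 0.000495
shiraz: 0.5 × 0.55 × 0.5 × (1−0.4) × 0.1 = 0.00825
P(merlot | x) = 0.02223375 / 0.03097875 ≈ 0.718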